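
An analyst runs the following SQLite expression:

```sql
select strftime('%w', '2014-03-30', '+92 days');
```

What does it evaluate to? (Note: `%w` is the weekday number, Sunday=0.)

First apply '+92 days': 2014-03-30 → 2014-06-30.
2014-06-30 is a Monday; with Sunday=0 that is 1.

1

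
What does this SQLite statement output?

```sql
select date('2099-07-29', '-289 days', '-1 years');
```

2097-10-13

Applying '-289 days' to 2099-07-29: counting 289 days back gives 2098-10-13.
Adding -1 year to 2098-10-13 gives 2097-10-13.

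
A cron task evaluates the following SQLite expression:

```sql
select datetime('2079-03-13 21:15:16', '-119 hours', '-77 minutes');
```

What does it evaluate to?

-119 hours from 2079-03-13 21:15:16 is 2079-03-08 22:15:16 (crosses midnight).
77 minutes = 1h 17m; -77 minutes from 2079-03-08 22:15:16 is 2079-03-08 20:58:16.

2079-03-08 20:58:16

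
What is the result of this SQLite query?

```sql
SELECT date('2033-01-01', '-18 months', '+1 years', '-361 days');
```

2031-07-06

Adding -18 months to 2033-01-01 gives 2031-07-01.
Adding +1 year to 2031-07-01 gives 2032-07-01.
Applying '-361 days' to 2032-07-01: counting 361 days back gives 2031-07-06.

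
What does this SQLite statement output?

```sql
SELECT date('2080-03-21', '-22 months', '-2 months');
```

Adding -22 months to 2080-03-21 gives 2078-05-21.
Adding -2 months to 2078-05-21 gives 2078-03-21.

2078-03-21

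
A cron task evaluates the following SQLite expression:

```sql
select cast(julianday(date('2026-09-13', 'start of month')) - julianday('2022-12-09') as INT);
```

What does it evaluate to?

1362

`start of month` rewinds 2026-09-13 to 2026-09-01.
22 days remain in December 2022 after the 9th (31 − 9).
Full months from January 2023 through August 2026 contribute their day counts.
Then 1 day into September 2026.
Total: 22 + 31 + 28 + 31 + 30 + 31 + 30 + 31 + 31 + 30 + 31 + 30 + 31 + 31 + 29 + 31 + 30 + 31 + 30 + 31 + 31 + 30 + 31 + 30 + 31 + 31 + 28 + 31 + 30 + 31 + 30 + 31 + 31 + 30 + 31 + 30 + 31 + 31 + 28 + 31 + 30 + 31 + 30 + 31 + 31 + 1 = 1362.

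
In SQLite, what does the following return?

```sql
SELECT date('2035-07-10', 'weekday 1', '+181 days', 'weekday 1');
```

`weekday 1` advances to the next Monday; 2035-07-10 is a Tuesday, so it moves forward to 2035-07-16.
Applying '+181 days' to 2035-07-16: counting 181 days forward gives 2036-01-13.
`weekday 1` advances to the next Monday; 2036-01-13 is a Sunday, so it moves forward to 2036-01-14.

2036-01-14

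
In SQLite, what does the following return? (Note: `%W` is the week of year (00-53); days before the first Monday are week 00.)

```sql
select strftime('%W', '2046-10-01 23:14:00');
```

2046-10-01 is a Monday. SQLite's %W counts Mondays since the year started; the result is 40.

40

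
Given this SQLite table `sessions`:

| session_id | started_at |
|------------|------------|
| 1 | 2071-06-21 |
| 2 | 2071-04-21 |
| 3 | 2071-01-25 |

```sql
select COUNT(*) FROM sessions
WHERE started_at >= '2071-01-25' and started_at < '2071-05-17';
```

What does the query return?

2

Rows in [2071-01-25, 2071-05-17): 2071-04-21, 2071-01-25 → 2 rows.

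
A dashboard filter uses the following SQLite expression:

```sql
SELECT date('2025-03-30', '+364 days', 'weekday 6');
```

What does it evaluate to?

Applying '+364 days' to 2025-03-30: counting 364 days forward gives 2026-03-29.
`weekday 6` advances to the next Saturday; 2026-03-29 is a Sunday, so it moves forward to 2026-04-04.

2026-04-04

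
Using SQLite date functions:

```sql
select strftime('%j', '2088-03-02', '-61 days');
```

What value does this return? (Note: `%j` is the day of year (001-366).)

First apply '-61 days': 2088-03-02 → 2088-01-01.
Day-of-year for 2088-01-01: days since 2088-01-01 inclusive = 1, zero-padded to 001.

001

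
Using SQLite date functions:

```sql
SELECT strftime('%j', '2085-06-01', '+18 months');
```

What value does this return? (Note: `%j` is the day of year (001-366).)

335

First apply '+18 months': 2085-06-01 → 2086-12-01.
Day-of-year for 2086-12-01: days since 2086-01-01 inclusive = 335, zero-padded to 335.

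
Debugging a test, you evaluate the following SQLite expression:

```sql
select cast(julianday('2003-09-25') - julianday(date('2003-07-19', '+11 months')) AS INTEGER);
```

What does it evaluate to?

Adding +11 months to 2003-07-19 gives 2004-06-19.
5 days remain in September 2003 after the 25th (30 − 25).
Full months from October 2003 through May 2004 contribute their day counts.
Then 19 days into June 2004.
Total: 5 + 31 + 30 + 31 + 31 + 29 + 31 + 30 + 31 + 19 = 268.
The subtraction is earlier − later, so the result is −268 → -268.

-268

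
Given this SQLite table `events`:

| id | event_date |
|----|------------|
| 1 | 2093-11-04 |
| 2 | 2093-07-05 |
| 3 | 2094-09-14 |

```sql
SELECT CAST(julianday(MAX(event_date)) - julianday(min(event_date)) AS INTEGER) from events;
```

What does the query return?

436

MIN = 2093-07-05, MAX = 2094-09-14.
26 days remain in July 2093 after the 5th (31 − 5).
Full months from August 2093 through August 2094 contribute their day counts.
Then 14 days into September 2094.
Total: 26 + 31 + 30 + 31 + 30 + 31 + 31 + 28 + 31 + 30 + 31 + 30 + 31 + 31 + 14 = 436.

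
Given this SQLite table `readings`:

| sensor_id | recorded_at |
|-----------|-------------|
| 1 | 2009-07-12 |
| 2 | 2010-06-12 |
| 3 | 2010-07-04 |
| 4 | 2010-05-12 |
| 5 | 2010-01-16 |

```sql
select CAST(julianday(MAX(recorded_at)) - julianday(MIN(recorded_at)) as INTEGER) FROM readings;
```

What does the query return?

357

MIN = 2009-07-12, MAX = 2010-07-04.
19 days remain in July 2009 after the 12th (31 − 12).
Full months from August 2009 through June 2010 contribute their day counts.
Then 4 days into July 2010.
Total: 19 + 31 + 30 + 31 + 30 + 31 + 31 + 28 + 31 + 30 + 31 + 30 + 4 = 357.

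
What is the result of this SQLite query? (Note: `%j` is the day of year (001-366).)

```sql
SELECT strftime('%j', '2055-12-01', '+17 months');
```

First apply '+17 months': 2055-12-01 → 2057-05-01.
Day-of-year for 2057-05-01: days since 2057-01-01 inclusive = 121, zero-padded to 121.

121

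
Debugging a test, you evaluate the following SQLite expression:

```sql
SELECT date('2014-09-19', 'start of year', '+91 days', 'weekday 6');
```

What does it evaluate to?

2014-04-05

`start of year` rewinds 2014-09-19 to 2014-01-01.
Applying '+91 days' to 2014-01-01: counting 91 days forward gives 2014-04-02.
`weekday 6` advances to the next Saturday; 2014-04-02 is a Wednesday, so it moves forward to 2014-04-05.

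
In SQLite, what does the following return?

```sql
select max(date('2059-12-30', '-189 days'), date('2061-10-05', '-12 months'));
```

2060-10-05

date('2059-12-30', '-189 days') → 2059-06-24.
date('2061-10-05', '-12 months') → 2060-10-05.
Later of the two is 2060-10-05.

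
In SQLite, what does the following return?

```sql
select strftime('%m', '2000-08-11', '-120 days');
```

First apply '-120 days': 2000-08-11 → 2000-04-13.
`%m` extracts the 2-digit month (01-12): 04.

04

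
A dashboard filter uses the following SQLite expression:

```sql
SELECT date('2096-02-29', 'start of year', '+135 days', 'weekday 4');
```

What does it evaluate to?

2096-05-17

`start of year` rewinds 2096-02-29 to 2096-01-01.
Applying '+135 days' to 2096-01-01: counting 135 days forward gives 2096-05-15.
`weekday 4` advances to the next Thursday; 2096-05-15 is a Tuesday, so it moves forward to 2096-05-17.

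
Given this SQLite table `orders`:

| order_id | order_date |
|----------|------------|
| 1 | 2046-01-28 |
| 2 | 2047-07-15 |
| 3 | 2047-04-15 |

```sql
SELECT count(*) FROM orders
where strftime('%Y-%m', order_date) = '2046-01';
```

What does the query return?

Rows with year-month 2046-01: 2046-01-28 → 1.

1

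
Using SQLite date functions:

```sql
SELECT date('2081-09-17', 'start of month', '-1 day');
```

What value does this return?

`start of month` rewinds 2081-09-17 to 2081-09-01.
Going back 1 day from 2081-09-01 reaches 2081-08-31 (last day of August, 31 days).

2081-08-31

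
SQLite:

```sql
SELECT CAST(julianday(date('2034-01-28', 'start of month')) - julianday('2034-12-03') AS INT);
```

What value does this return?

-336

`start of month` rewinds 2034-01-28 to 2034-01-01.
30 days remain in January 2034 after the 1st (31 − 1).
Full months from February 2034 through November 2034 contribute their day counts.
Then 3 days into December 2034.
Total: 30 + 28 + 31 + 30 + 31 + 30 + 31 + 31 + 30 + 31 + 30 + 3 = 336.
The subtraction is earlier − later, so the result is −336 → -336.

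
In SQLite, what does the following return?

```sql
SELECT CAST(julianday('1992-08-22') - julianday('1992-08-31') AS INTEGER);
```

-9

Both dates are in August 1992: 31 − 22 = 9.
The subtraction is earlier − later, so the result is −9 → -9.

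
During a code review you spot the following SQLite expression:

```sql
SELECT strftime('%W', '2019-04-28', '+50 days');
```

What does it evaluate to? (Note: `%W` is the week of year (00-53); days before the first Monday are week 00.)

24

First apply '+50 days': 2019-04-28 → 2019-06-17.
2019-06-17 is a Monday. SQLite's %W counts Mondays since the year started; the result is 24.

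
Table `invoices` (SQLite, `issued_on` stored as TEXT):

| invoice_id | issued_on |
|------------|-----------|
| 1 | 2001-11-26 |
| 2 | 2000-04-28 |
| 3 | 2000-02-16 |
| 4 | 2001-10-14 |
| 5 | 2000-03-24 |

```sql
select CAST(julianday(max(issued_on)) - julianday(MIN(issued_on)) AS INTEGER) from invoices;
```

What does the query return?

MIN = 2000-02-16, MAX = 2001-11-26.
13 days remain in February 2000 after the 16th (29 − 16).
Full months from March 2000 through October 2001 contribute their day counts.
Then 26 days into November 2001.
Total: 13 + 31 + 30 + 31 + 30 + 31 + 31 + 30 + 31 + 30 + 31 + 31 + 28 + 31 + 30 + 31 + 30 + 31 + 31 + 30 + 31 + 26 = 649.

649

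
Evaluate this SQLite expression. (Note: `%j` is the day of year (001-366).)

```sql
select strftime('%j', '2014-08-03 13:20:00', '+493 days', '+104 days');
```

First apply '+493 days', '+104 days': 2014-08-03 13:20:00 → 2016-03-22 13:20:00.
Day-of-year for 2016-03-22: days since 2016-01-01 inclusive = 82, zero-padded to 082.

082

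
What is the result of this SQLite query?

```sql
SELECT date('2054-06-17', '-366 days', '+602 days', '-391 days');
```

2054-01-13

Applying '-366 days' to 2054-06-17: counting 366 days back gives 2053-06-16.
Applying '+602 days' to 2053-06-16: counting 602 days forward gives 2055-02-08.
Applying '-391 days' to 2055-02-08: counting 391 days back gives 2054-01-13.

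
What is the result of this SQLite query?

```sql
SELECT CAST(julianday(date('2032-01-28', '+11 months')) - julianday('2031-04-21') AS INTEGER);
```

Adding +11 months to 2032-01-28 gives 2032-12-28.
9 days remain in April 2031 after the 21st (30 − 21).
Full months from May 2031 through November 2032 contribute their day counts.
Then 28 days into December 2032.
Total: 9 + 31 + 30 + 31 + 31 + 30 + 31 + 30 + 31 + 31 + 29 + 31 + 30 + 31 + 30 + 31 + 31 + 30 + 31 + 30 + 28 = 617.

617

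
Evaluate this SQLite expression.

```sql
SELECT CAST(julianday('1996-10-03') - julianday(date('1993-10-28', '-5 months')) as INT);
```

1224

Adding -5 months to 1993-10-28 gives 1993-05-28.
3 days remain in May 1993 after the 28th (31 − 28).
Full months from June 1993 through September 1996 contribute their day counts.
Then 3 days into October 1996.
Total: 3 + 30 + 31 + 31 + 30 + 31 + 30 + 31 + 31 + 28 + 31 + 30 + 31 + 30 + 31 + 31 + 30 + 31 + 30 + 31 + 31 + 28 + 31 + 30 + 31 + 30 + 31 + 31 + 30 + 31 + 30 + 31 + 31 + 29 + 31 + 30 + 31 + 30 + 31 + 31 + 30 + 3 = 1224.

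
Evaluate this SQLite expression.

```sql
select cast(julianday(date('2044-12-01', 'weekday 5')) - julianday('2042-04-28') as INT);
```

`weekday 5` advances to the next Friday; 2044-12-01 is a Thursday, so it moves forward to 2044-12-02.
2 days remain in April 2042 after the 28th (30 − 28).
Full months from May 2042 through November 2044 contribute their day counts.
Then 2 days into December 2044.
Total: 2 + 31 + 30 + 31 + 31 + 30 + 31 + 30 + 31 + 31 + 28 + 31 + 30 + 31 + 30 + 31 + 31 + 30 + 31 + 30 + 31 + 31 + 29 + 31 + 30 + 31 + 30 + 31 + 31 + 30 + 31 + 30 + 2 = 949.

949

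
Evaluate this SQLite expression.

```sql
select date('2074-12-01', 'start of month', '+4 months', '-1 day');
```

`start of month` rewinds 2074-12-01 to 2074-12-01.
Adding +4 months to 2074-12-01 gives 2075-04-01.
Going back 1 day from 2075-04-01 reaches 2075-03-31 (last day of March, 31 days).

2075-03-31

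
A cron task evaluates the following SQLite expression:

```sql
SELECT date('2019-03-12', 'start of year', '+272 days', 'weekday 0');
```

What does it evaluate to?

2019-10-06

`start of year` rewinds 2019-03-12 to 2019-01-01.
Applying '+272 days' to 2019-01-01: counting 272 days forward gives 2019-09-30.
`weekday 0` advances to the next Sunday; 2019-09-30 is a Monday, so it moves forward to 2019-10-06.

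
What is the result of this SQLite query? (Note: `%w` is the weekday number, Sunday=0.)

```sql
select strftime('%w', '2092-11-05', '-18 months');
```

6

First apply '-18 months': 2092-11-05 → 2091-05-05.
2091-05-05 is a Saturday; with Sunday=0 that is 6.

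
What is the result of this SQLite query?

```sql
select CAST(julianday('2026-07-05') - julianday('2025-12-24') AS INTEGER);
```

7 days remain in December 2025 after the 24th (31 − 24).
Full months from January 2026 through June 2026 contribute their day counts.
Then 5 days into July 2026.
Total: 7 + 31 + 28 + 31 + 30 + 31 + 30 + 5 = 193.

193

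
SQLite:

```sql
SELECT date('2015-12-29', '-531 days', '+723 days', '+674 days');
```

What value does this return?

2018-05-13

Applying '-531 days' to 2015-12-29: counting 531 days back gives 2014-07-16.
Applying '+723 days' to 2014-07-16: counting 723 days forward gives 2016-07-08.
Applying '+674 days' to 2016-07-08: counting 674 days forward gives 2018-05-13.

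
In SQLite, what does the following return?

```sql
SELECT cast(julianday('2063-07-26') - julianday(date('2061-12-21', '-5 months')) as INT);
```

Adding -5 months to 2061-12-21 gives 2061-07-21.
10 days remain in July 2061 after the 21st (31 − 21).
Full months from August 2061 through June 2063 contribute their day counts.
Then 26 days into July 2063.
Total: 10 + 31 + 30 + 31 + 30 + 31 + 31 + 28 + 31 + 30 + 31 + 30 + 31 + 31 + 30 + 31 + 30 + 31 + 31 + 28 + 31 + 30 + 31 + 30 + 26 = 735.

735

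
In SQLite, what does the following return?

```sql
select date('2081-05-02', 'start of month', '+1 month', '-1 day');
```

`start of month` rewinds 2081-05-02 to 2081-05-01.
Adding +1 month to 2081-05-01 gives 2081-06-01.
Going back 1 day from 2081-06-01 reaches 2081-05-31 (last day of May, 31 days).

2081-05-31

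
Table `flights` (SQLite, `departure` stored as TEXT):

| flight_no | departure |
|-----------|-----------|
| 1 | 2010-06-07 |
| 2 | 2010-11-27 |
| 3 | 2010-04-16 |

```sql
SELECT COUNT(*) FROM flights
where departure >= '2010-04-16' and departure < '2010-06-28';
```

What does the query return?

2

Rows in [2010-04-16, 2010-06-28): 2010-06-07, 2010-04-16 → 2 rows.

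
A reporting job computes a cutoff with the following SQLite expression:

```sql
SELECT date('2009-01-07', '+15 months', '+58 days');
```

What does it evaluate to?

2010-06-04

Adding +15 months to 2009-01-07 gives 2010-04-07.
Applying '+58 days' to 2010-04-07: counting 58 days forward gives 2010-06-04.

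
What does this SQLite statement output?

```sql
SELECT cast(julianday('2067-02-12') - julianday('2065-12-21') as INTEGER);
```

10 days remain in December 2065 after the 21st (31 − 21).
Full months from January 2066 through January 2067 contribute their day counts.
Then 12 days into February 2067.
Total: 10 + 31 + 28 + 31 + 30 + 31 + 30 + 31 + 31 + 30 + 31 + 30 + 31 + 31 + 12 = 418.

418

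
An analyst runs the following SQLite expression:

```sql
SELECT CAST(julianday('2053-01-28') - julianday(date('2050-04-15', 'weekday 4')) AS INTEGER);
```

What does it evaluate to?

1013

`weekday 4` advances to the next Thursday; 2050-04-15 is a Friday, so it moves forward to 2050-04-21.
9 days remain in April 2050 after the 21st (30 − 21).
Full months from May 2050 through December 2052 contribute their day counts.
Then 28 days into January 2053.
Total: 9 + 31 + 30 + 31 + 31 + 30 + 31 + 30 + 31 + 31 + 28 + 31 + 30 + 31 + 30 + 31 + 31 + 30 + 31 + 30 + 31 + 31 + 29 + 31 + 30 + 31 + 30 + 31 + 31 + 30 + 31 + 30 + 31 + 28 = 1013.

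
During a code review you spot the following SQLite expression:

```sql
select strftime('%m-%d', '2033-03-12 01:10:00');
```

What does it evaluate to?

03-12

`%m-%d` extracts the month-day: 03-12.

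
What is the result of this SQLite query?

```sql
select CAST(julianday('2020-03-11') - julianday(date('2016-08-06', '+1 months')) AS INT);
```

Adding +1 month to 2016-08-06 gives 2016-09-06.
24 days remain in September 2016 after the 6th (30 − 6).
Full months from October 2016 through February 2020 contribute their day counts.
Then 11 days into March 2020.
Total: 24 + 31 + 30 + 31 + 31 + 28 + 31 + 30 + 31 + 30 + 31 + 31 + 30 + 31 + 30 + 31 + 31 + 28 + 31 + 30 + 31 + 30 + 31 + 31 + 30 + 31 + 30 + 31 + 31 + 28 + 31 + 30 + 31 + 30 + 31 + 31 + 30 + 31 + 30 + 31 + 31 + 29 + 11 = 1282.

1282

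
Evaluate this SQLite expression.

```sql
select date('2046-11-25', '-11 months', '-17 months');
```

Adding -11 months to 2046-11-25 gives 2045-12-25.
Adding -17 months to 2045-12-25 gives 2044-07-25.

2044-07-25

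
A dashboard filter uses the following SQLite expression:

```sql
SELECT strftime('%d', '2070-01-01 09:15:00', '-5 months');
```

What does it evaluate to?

01

First apply '-5 months': 2070-01-01 09:15:00 → 2069-08-01 09:15:00.
`%d` extracts the 2-digit day of month: 01.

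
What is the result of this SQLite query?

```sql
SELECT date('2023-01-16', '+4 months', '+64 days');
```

Adding +4 months to 2023-01-16 gives 2023-05-16.
Applying '+64 days' to 2023-05-16: counting 64 days forward gives 2023-07-19.

2023-07-19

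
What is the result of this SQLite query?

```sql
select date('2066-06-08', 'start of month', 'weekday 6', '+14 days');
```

2066-06-19

`start of month` rewinds 2066-06-08 to 2066-06-01.
`weekday 6` advances to the next Saturday; 2066-06-01 is a Tuesday, so it moves forward to 2066-06-05.
Advancing 14 more days within June lands on 2066-06-19.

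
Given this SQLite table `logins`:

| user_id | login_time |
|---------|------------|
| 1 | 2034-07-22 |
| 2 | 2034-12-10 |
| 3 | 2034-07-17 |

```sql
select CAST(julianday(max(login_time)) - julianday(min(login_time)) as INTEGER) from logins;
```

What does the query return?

146

MIN = 2034-07-17, MAX = 2034-12-10.
14 days remain in July 2034 after the 17th (31 − 17).
August 2034: 31 days.
September 2034: 30 days.
October 2034: 31 days.
November 2034: 30 days.
Then 10 days into December 2034.
Total: 14 + 31 + 30 + 31 + 30 + 10 = 146.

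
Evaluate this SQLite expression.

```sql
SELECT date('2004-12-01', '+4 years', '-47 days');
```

2008-10-15

Adding +4 years to 2004-12-01 gives 2008-12-01.
Applying '-47 days' to 2008-12-01: counting 47 days back gives 2008-10-15.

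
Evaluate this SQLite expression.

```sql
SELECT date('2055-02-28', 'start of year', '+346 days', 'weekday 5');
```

2055-12-17

`start of year` rewinds 2055-02-28 to 2055-01-01.
Applying '+346 days' to 2055-01-01: counting 346 days forward gives 2055-12-13.
`weekday 5` advances to the next Friday; 2055-12-13 is a Monday, so it moves forward to 2055-12-17.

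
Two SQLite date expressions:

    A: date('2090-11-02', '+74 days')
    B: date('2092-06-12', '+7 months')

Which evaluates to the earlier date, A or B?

A = 2091-01-15.
B = 2093-01-12.
A is earlier.

A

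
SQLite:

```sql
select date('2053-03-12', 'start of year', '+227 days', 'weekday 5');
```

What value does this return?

`start of year` rewinds 2053-03-12 to 2053-01-01.
Applying '+227 days' to 2053-01-01: counting 227 days forward gives 2053-08-16.
`weekday 5` advances to the next Friday; 2053-08-16 is a Saturday, so it moves forward to 2053-08-22.

2053-08-22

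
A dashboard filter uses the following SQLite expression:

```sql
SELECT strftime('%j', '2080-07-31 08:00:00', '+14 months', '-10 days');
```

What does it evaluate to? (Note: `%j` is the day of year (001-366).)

264

First apply '+14 months', '-10 days': 2080-07-31 08:00:00 → 2081-09-21 08:00:00.
Day-of-year for 2081-09-21: days since 2081-01-01 inclusive = 264, zero-padded to 264.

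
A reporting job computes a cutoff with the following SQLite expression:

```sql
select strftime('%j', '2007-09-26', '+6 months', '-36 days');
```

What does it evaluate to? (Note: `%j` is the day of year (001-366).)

First apply '+6 months', '-36 days': 2007-09-26 → 2008-02-19.
Day-of-year for 2008-02-19: days since 2008-01-01 inclusive = 50, zero-padded to 050.

050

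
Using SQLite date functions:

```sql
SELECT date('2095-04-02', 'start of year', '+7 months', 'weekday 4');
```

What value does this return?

`start of year` rewinds 2095-04-02 to 2095-01-01.
Adding +7 months to 2095-01-01 gives 2095-08-01.
`weekday 4` advances to the next Thursday; 2095-08-01 is a Monday, so it moves forward to 2095-08-04.

2095-08-04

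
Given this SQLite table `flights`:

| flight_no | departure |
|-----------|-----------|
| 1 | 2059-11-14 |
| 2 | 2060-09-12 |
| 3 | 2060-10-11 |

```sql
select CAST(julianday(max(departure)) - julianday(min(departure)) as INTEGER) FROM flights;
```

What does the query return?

332

MIN = 2059-11-14, MAX = 2060-10-11.
16 days remain in November 2059 after the 14th (30 − 14).
Full months from December 2059 through September 2060 contribute their day counts.
Then 11 days into October 2060.
Total: 16 + 31 + 31 + 29 + 31 + 30 + 31 + 30 + 31 + 31 + 30 + 11 = 332.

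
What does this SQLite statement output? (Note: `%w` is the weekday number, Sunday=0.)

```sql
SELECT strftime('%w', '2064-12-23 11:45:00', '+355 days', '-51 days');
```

First apply '+355 days', '-51 days': 2064-12-23 11:45:00 → 2065-10-23 11:45:00.
2065-10-23 is a Friday; with Sunday=0 that is 5.

5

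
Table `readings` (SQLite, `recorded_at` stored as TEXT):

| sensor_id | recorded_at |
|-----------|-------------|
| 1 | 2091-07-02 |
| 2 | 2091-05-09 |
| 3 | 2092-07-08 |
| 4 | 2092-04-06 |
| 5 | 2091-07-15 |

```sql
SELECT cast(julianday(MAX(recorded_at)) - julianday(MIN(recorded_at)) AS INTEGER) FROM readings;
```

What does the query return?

MIN = 2091-05-09, MAX = 2092-07-08.
22 days remain in May 2091 after the 9th (31 − 9).
Full months from June 2091 through June 2092 contribute their day counts.
Then 8 days into July 2092.
Total: 22 + 30 + 31 + 31 + 30 + 31 + 30 + 31 + 31 + 29 + 31 + 30 + 31 + 30 + 8 = 426.

426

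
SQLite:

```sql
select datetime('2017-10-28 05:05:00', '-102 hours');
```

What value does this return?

2017-10-23 23:05:00

-102 hours from 2017-10-28 05:05:00 is 2017-10-23 23:05:00 (crosses midnight).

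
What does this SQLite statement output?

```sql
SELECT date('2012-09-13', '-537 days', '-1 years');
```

Applying '-537 days' to 2012-09-13: counting 537 days back gives 2011-03-26.
Adding -1 year to 2011-03-26 gives 2010-03-26.

2010-03-26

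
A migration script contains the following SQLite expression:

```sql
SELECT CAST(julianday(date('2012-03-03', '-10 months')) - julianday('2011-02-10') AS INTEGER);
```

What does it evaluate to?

82

Adding -10 months to 2012-03-03 gives 2011-05-03.
18 days remain in February 2011 after the 10th (28 − 10).
March 2011: 31 days.
April 2011: 30 days.
Then 3 days into May 2011.
Total: 18 + 31 + 30 + 3 = 82.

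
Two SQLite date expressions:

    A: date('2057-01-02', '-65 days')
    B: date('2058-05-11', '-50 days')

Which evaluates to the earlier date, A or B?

A

A = 2056-10-29.
B = 2058-03-22.
A is earlier.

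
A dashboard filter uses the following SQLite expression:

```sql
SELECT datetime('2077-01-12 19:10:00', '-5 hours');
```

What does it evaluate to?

-5 hours from 2077-01-12 19:10:00 is 2077-01-12 14:10:00.

2077-01-12 14:10:00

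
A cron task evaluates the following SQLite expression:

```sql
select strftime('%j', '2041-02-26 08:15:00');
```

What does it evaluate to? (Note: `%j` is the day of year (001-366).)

057

Day-of-year for 2041-02-26: days since 2041-01-01 inclusive = 57, zero-padded to 057.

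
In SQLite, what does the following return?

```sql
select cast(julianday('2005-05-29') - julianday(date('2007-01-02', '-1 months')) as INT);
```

-552

Adding -1 month to 2007-01-02 gives 2006-12-02.
2 days remain in May 2005 after the 29th (31 − 29).
Full months from June 2005 through November 2006 contribute their day counts.
Then 2 days into December 2006.
Total: 2 + 30 + 31 + 31 + 30 + 31 + 30 + 31 + 31 + 28 + 31 + 30 + 31 + 30 + 31 + 31 + 30 + 31 + 30 + 2 = 552.
The subtraction is earlier − later, so the result is −552 → -552.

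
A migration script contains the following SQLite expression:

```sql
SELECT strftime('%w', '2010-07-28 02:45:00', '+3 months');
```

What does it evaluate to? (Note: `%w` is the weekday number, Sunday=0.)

First apply '+3 months': 2010-07-28 02:45:00 → 2010-10-28 02:45:00.
2010-10-28 is a Thursday; with Sunday=0 that is 4.

4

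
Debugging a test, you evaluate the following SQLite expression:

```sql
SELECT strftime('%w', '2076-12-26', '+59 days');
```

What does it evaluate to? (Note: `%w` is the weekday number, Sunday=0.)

2

First apply '+59 days': 2076-12-26 → 2077-02-23.
2077-02-23 is a Tuesday; with Sunday=0 that is 2.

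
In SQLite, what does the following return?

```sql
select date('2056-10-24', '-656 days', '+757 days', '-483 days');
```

2055-10-08

Applying '-656 days' to 2056-10-24: counting 656 days back gives 2055-01-07.
Applying '+757 days' to 2055-01-07: counting 757 days forward gives 2057-02-02.
Applying '-483 days' to 2057-02-02: counting 483 days back gives 2055-10-08.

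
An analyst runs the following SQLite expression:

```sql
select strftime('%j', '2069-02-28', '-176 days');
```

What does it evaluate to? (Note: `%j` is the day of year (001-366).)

First apply '-176 days': 2069-02-28 → 2068-09-05.
Day-of-year for 2068-09-05: days since 2068-01-01 inclusive = 249, zero-padded to 249.

249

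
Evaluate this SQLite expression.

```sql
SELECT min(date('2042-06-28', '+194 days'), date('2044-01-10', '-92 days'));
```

2043-01-08

date('2042-06-28', '+194 days') → 2043-01-08.
date('2044-01-10', '-92 days') → 2043-10-10.
Earlier of the two is 2043-01-08.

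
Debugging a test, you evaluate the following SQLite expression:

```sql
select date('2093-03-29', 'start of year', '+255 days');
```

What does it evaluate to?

2093-09-13

`start of year` rewinds 2093-03-29 to 2093-01-01.
Applying '+255 days' to 2093-01-01: counting 255 days forward gives 2093-09-13.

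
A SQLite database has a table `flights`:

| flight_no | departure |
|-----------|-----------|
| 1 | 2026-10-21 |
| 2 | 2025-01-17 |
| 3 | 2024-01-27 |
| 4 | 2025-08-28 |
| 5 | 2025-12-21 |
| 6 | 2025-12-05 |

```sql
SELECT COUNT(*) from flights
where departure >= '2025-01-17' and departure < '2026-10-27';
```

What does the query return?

5

Rows in [2025-01-17, 2026-10-27): 2026-10-21, 2025-01-17, 2025-08-28, 2025-12-21, 2025-12-05 → 5 rows.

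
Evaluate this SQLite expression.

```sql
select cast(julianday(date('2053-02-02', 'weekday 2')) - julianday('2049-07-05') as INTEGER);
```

`weekday 2` advances to the next Tuesday; 2053-02-02 is a Sunday, so it moves forward to 2053-02-04.
26 days remain in July 2049 after the 5th (31 − 5).
Full months from August 2049 through January 2053 contribute their day counts.
Then 4 days into February 2053.
Total: 26 + 31 + 30 + 31 + 30 + 31 + 31 + 28 + 31 + 30 + 31 + 30 + 31 + 31 + 30 + 31 + 30 + 31 + 31 + 28 + 31 + 30 + 31 + 30 + 31 + 31 + 30 + 31 + 30 + 31 + 31 + 29 + 31 + 30 + 31 + 30 + 31 + 31 + 30 + 31 + 30 + 31 + 31 + 4 = 1310.

1310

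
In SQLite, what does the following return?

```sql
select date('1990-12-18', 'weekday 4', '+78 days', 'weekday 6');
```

1991-03-09

`weekday 4` advances to the next Thursday; 1990-12-18 is a Tuesday, so it moves forward to 1990-12-20.
Applying '+78 days' to 1990-12-20: counting 78 days forward gives 1991-03-08.
`weekday 6` advances to the next Saturday; 1991-03-08 is a Friday, so it moves forward to 1991-03-09.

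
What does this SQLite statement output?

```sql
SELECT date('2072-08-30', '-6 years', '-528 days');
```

Adding -6 years to 2072-08-30 gives 2066-08-30.
Applying '-528 days' to 2066-08-30: counting 528 days back gives 2065-03-20.

2065-03-20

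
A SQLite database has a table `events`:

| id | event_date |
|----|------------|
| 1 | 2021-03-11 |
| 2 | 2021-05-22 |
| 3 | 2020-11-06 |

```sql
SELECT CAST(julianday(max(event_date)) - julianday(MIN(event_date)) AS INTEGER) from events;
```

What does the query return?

MIN = 2020-11-06, MAX = 2021-05-22.
24 days remain in November 2020 after the 6th (30 − 6).
December 2020: 31 days.
January 2021: 31 days.
February 2021: 28 days.
March 2021: 31 days.
April 2021: 30 days.
Then 22 days into May 2021.
Total: 24 + 31 + 31 + 28 + 31 + 30 + 22 = 197.

197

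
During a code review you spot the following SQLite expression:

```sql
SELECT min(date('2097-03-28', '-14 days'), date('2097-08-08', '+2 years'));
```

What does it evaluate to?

2097-03-14

date('2097-03-28', '-14 days') → 2097-03-14.
date('2097-08-08', '+2 years') → 2099-08-08.
Earlier of the two is 2097-03-14.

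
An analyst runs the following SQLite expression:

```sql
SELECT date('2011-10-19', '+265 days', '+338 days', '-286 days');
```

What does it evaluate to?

2012-08-31

Applying '+265 days' to 2011-10-19: counting 265 days forward gives 2012-07-10.
Applying '+338 days' to 2012-07-10: counting 338 days forward gives 2013-06-13.
Applying '-286 days' to 2013-06-13: counting 286 days back gives 2012-08-31.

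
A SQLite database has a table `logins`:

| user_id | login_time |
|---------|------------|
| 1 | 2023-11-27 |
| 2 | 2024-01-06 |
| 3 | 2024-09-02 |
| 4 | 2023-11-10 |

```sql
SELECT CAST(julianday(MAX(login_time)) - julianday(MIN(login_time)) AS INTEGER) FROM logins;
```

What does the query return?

297

MIN = 2023-11-10, MAX = 2024-09-02.
20 days remain in November 2023 after the 10th (30 − 10).
Full months from December 2023 through August 2024 contribute their day counts.
Then 2 days into September 2024.
Total: 20 + 31 + 31 + 29 + 31 + 30 + 31 + 30 + 31 + 31 + 2 = 297.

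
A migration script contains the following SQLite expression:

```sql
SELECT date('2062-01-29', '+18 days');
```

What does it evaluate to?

January 2062 has 31 days; 2 remain after the 29th, so 3 days reach 2062-02-01.
Advancing 15 more days within February lands on 2062-02-16.

2062-02-16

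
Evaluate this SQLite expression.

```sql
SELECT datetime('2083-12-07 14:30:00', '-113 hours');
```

2083-12-02 21:30:00

-113 hours from 2083-12-07 14:30:00 is 2083-12-02 21:30:00 (crosses midnight).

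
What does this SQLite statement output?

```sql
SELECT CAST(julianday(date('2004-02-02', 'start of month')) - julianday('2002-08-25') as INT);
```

525

`start of month` rewinds 2004-02-02 to 2004-02-01.
6 days remain in August 2002 after the 25th (31 − 25).
Full months from September 2002 through January 2004 contribute their day counts.
Then 1 day into February 2004.
Total: 6 + 30 + 31 + 30 + 31 + 31 + 28 + 31 + 30 + 31 + 30 + 31 + 31 + 30 + 31 + 30 + 31 + 31 + 1 = 525.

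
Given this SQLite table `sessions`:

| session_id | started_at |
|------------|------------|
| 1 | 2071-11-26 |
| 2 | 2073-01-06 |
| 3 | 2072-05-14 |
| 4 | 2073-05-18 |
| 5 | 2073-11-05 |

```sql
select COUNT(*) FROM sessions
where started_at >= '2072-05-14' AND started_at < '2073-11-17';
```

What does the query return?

Rows in [2072-05-14, 2073-11-17): 2073-01-06, 2072-05-14, 2073-05-18, 2073-11-05 → 4 rows.

4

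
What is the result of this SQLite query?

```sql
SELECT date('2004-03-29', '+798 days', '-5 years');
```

2001-06-05

Applying '+798 days' to 2004-03-29: counting 798 days forward gives 2006-06-05.
Adding -5 years to 2006-06-05 gives 2001-06-05.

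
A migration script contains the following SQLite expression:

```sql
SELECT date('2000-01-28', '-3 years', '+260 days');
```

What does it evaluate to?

Adding -3 years to 2000-01-28 gives 1997-01-28.
Applying '+260 days' to 1997-01-28: counting 260 days forward gives 1997-10-15.

1997-10-15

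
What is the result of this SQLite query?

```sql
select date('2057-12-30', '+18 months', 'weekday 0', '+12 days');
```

2059-07-18

Adding +18 months to 2057-12-30 gives 2059-06-30.
`weekday 0` advances to the next Sunday; 2059-06-30 is a Monday, so it moves forward to 2059-07-06.
Advancing 12 more days within July lands on 2059-07-18.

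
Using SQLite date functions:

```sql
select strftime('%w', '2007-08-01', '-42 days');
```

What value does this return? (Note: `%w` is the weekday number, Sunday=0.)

First apply '-42 days': 2007-08-01 → 2007-06-20.
2007-06-20 is a Wednesday; with Sunday=0 that is 3.

3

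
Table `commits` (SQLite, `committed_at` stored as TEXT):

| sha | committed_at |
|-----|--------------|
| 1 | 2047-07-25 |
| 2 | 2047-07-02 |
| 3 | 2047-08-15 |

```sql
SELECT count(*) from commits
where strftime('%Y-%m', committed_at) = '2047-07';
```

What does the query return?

2

Rows with year-month 2047-07: 2047-07-25, 2047-07-02 → 2.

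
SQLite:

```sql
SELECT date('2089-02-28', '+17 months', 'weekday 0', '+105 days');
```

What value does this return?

2090-11-12

Adding +17 months to 2089-02-28 gives 2090-07-28.
`weekday 0` advances to the next Sunday; 2090-07-28 is a Friday, so it moves forward to 2090-07-30.
Applying '+105 days' to 2090-07-30: counting 105 days forward gives 2090-11-12.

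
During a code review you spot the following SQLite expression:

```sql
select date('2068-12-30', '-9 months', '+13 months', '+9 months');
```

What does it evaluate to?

2070-01-30

Adding -9 months to 2068-12-30 gives 2068-03-30.
Adding +13 months to 2068-03-30 gives 2069-04-30.
Adding +9 months to 2069-04-30 gives 2070-01-30.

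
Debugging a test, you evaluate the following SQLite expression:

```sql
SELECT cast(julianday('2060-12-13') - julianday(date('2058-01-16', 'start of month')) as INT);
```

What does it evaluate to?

1077

`start of month` rewinds 2058-01-16 to 2058-01-01.
30 days remain in January 2058 after the 1st (31 − 1).
Full months from February 2058 through November 2060 contribute their day counts.
Then 13 days into December 2060.
Total: 30 + 28 + 31 + 30 + 31 + 30 + 31 + 31 + 30 + 31 + 30 + 31 + 31 + 28 + 31 + 30 + 31 + 30 + 31 + 31 + 30 + 31 + 30 + 31 + 31 + 29 + 31 + 30 + 31 + 30 + 31 + 31 + 30 + 31 + 30 + 13 = 1077.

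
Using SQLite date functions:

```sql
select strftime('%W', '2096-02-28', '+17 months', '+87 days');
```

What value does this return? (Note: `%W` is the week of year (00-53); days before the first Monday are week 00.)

42

First apply '+17 months', '+87 days': 2096-02-28 → 2097-10-23.
2097-10-23 is a Wednesday. SQLite's %W counts Mondays since the year started; the result is 42.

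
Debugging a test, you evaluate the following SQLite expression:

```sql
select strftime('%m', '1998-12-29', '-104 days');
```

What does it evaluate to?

First apply '-104 days': 1998-12-29 → 1998-09-16.
`%m` extracts the 2-digit month (01-12): 09.

09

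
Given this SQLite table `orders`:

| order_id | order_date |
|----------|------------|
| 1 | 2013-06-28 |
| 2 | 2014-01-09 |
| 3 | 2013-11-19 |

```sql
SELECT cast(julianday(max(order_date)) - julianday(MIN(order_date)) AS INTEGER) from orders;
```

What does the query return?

195

MIN = 2013-06-28, MAX = 2014-01-09.
2 days remain in June 2013 after the 28th (30 − 28).
Full months from July 2013 through December 2013 contribute their day counts.
Then 9 days into January 2014.
Total: 2 + 31 + 31 + 30 + 31 + 30 + 31 + 9 = 195.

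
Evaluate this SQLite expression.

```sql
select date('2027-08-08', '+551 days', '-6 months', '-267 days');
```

Applying '+551 days' to 2027-08-08: counting 551 days forward gives 2029-02-09.
Adding -6 months to 2029-02-09 gives 2028-08-09.
Applying '-267 days' to 2028-08-09: counting 267 days back gives 2027-11-16.

2027-11-16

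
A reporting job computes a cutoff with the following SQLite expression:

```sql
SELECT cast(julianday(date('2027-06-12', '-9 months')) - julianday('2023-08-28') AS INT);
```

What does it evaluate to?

1111

Adding -9 months to 2027-06-12 gives 2026-09-12.
3 days remain in August 2023 after the 28th (31 − 28).
Full months from September 2023 through August 2026 contribute their day counts.
Then 12 days into September 2026.
Total: 3 + 30 + 31 + 30 + 31 + 31 + 29 + 31 + 30 + 31 + 30 + 31 + 31 + 30 + 31 + 30 + 31 + 31 + 28 + 31 + 30 + 31 + 30 + 31 + 31 + 30 + 31 + 30 + 31 + 31 + 28 + 31 + 30 + 31 + 30 + 31 + 31 + 12 = 1111.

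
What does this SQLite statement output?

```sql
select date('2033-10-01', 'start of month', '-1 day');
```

`start of month` rewinds 2033-10-01 to 2033-10-01.
Going back 1 day from 2033-10-01 reaches 2033-09-30 (last day of September, 30 days).

2033-09-30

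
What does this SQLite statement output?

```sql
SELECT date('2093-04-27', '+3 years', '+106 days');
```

Adding +3 years to 2093-04-27 gives 2096-04-27.
Applying '+106 days' to 2096-04-27: counting 106 days forward gives 2096-08-11.

2096-08-11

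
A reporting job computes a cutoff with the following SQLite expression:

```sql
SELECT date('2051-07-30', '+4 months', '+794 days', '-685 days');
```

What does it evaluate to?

2052-03-18

Adding +4 months to 2051-07-30 gives 2051-11-30.
Applying '+794 days' to 2051-11-30: counting 794 days forward gives 2054-02-01.
Applying '-685 days' to 2054-02-01: counting 685 days back gives 2052-03-18.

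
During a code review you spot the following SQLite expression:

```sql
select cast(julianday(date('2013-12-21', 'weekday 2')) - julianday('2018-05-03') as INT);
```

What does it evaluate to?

-1591

`weekday 2` advances to the next Tuesday; 2013-12-21 is a Saturday, so it moves forward to 2013-12-24.
7 days remain in December 2013 after the 24th (31 − 24).
Full months from January 2014 through April 2018 contribute their day counts.
Then 3 days into May 2018.
Total: 7 + 31 + 28 + 31 + 30 + 31 + 30 + 31 + 31 + 30 + 31 + 30 + 31 + 31 + 28 + 31 + 30 + 31 + 30 + 31 + 31 + 30 + 31 + 30 + 31 + 31 + 29 + 31 + 30 + 31 + 30 + 31 + 31 + 30 + 31 + 30 + 31 + 31 + 28 + 31 + 30 + 31 + 30 + 31 + 31 + 30 + 31 + 30 + 31 + 31 + 28 + 31 + 30 + 3 = 1591.
The subtraction is earlier − later, so the result is −1591 → -1591.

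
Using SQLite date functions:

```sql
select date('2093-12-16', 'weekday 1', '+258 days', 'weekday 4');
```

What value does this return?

`weekday 1` advances to the next Monday; 2093-12-16 is a Wednesday, so it moves forward to 2093-12-21.
Applying '+258 days' to 2093-12-21: counting 258 days forward gives 2094-09-05.
`weekday 4` advances to the next Thursday; 2094-09-05 is a Sunday, so it moves forward to 2094-09-09.

2094-09-09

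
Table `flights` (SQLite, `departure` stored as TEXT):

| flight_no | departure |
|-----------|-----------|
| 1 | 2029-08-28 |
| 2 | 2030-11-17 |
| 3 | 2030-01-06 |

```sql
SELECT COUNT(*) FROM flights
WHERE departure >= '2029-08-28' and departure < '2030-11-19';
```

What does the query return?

3

Rows in [2029-08-28, 2030-11-19): 2029-08-28, 2030-11-17, 2030-01-06 → 3 rows.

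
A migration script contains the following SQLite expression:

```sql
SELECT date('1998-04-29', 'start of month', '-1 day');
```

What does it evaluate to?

`start of month` rewinds 1998-04-29 to 1998-04-01.
Going back 1 day from 1998-04-01 reaches 1998-03-31 (last day of March, 31 days).

1998-03-31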